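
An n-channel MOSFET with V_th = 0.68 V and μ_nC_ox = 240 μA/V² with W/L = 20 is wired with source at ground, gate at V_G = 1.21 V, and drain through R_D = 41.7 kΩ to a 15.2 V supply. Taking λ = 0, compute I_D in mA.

V_GS = V_G = 1.21 V, so V_ov = 1.21 − 0.68 = 0.53 V.
k_n = μ_nC_ox · (W/L) = 4.8 mA/V².
Assume saturation: I_D = ½ k_n V_ov² = 0.5 × 4.8 × 0.53² = 0.674 mA, giving V_DS = V_DD − I_D R_D = 15.2 − 0.674 × 41.7 = -12.9 V.
But -12.9 V < V_ov = 0.53 V, so the device is actually in triode.
In triode I_D = k_n[V_ov V_DS − ½ V_DS²] and I_D = (V_DD − V_DS)/R_D. Equating: 100 V_DS² − 107.1 V_DS + 15.2 = 0, giving V_DS = 0.168 V (the root below V_ov).
I_D = (15.2 − 0.168) / 41.7 = 0.36 mA.

I_D = 0.360 mA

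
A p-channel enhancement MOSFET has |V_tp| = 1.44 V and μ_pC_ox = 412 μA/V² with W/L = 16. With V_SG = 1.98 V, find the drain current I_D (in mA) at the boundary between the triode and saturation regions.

At the boundary V_SD = V_ov = V_SG − |V_tp| = 1.98 − 1.44 = 0.54 V.
k_p = μ_pC_ox · (W/L) = 6.592 mA/V².
I_D = ½ k_p V_ov² = 0.5 × 6.592 × 0.54² = 0.961 mA.

I_D = 0.961 mA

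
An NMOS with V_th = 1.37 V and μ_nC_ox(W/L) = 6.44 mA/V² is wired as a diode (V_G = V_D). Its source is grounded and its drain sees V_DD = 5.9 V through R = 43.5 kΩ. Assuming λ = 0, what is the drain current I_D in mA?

I_D = 0.100 mA

With gate tied to drain, V_GS = V_DS ≥ V_GS − V_th, so the device is in saturation.
KCL at the drain: ½ k_n (V_GS − V_th)² = (V_DD − V_GS)/R.
Let x = V_GS − 1.37. Then 140 x² + x − 4.53 = 0, giving x = 0.176 V (positive root), so V_GS = 1.55 V.
I_D = (V_DD − V_GS)/R = (5.9 − 1.55) / 43.5 = 0.1 mA.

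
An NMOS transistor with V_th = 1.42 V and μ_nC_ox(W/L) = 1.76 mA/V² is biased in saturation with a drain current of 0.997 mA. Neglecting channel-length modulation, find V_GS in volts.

In saturation I_D = ½ k_n (V_GS − V_th)², so V_GS − V_th = √(2 I_D / k_n) = √(2 × 0.997 / 1.76) = 1.06 V.
V_GS = 1.42 + 1.06 = 2.48 V.

V_GS = 2.48 V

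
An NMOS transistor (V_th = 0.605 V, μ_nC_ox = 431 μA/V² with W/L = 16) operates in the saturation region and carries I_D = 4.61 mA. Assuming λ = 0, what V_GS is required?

V_GS = 1.76 V

k_n = μ_nC_ox · (W/L) = 6.896 mA/V².
In saturation I_D = ½ k_n (V_GS − V_th)², so V_GS − V_th = √(2 I_D / k_n) = √(2 × 4.61 / 6.896) = 1.16 V.
V_GS = 0.605 + 1.16 = 1.76 V.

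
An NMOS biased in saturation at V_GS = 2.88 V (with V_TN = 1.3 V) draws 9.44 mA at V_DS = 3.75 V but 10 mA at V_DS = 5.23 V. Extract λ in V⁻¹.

With V_GS fixed, I_D ∝ (1 + λ V_DS) in saturation, so I_D2/I_D1 = (1 + λ V_DS2)/(1 + λ V_DS1).
10/9.44 = 1.059 = (1 + 5.23 λ)/(1 + 3.75 λ).
Solving: λ (I_D1 V_DS2 − I_D2 V_DS1) = I_D2 − I_D1, so λ = (10 − 9.44) / (9.44 × 5.23 − 10 × 3.75) = 0.56 / 11.9 = 0.0472 V⁻¹.

λ = 0.0472 V⁻¹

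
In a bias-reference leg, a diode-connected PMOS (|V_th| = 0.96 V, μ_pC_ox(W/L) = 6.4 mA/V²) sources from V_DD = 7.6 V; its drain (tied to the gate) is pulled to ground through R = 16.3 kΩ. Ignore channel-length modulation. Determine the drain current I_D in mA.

With gate tied to drain, V_SG = V_SD ≥ V_SG − |V_th|, so the device is in saturation.
KCL at the drain: ½ k_p (V_SG − |V_th|)² = (V_DD − V_SG)/R.
Let x = V_SG − 0.96. Then 52.2 x² + x − 6.64 = 0, giving x = 0.347 V (positive root), so V_SG = 1.31 V.
I_D = (V_DD − V_SG)/R = (7.6 − 1.31) / 16.3 = 0.386 mA.

I_D = 0.386 mA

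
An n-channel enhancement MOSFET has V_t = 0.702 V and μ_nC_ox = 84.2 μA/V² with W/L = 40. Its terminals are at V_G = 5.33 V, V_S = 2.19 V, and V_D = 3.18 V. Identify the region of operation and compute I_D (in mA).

V_GS = V_G − V_S = 5.33 − 2.19 = 3.14 V; V_DS = V_D − V_S = 3.18 − 2.19 = 0.99 V.
k_n = μ_nC_ox · (W/L) = 3.368 mA/V².
V_ov = V_GS − V_t = 3.14 − 0.702 = 2.44 V.
Since V_DS = 0.99 V < V_ov = 2.44 V, the device is in the triode region.
I_D = k_n [V_ov · V_DS − ½ V_DS²] = 3.368 × [2.44 × 0.99 − 0.5 × 0.99²] = 6.48 mA.

Triode; I_D = 6.48 mA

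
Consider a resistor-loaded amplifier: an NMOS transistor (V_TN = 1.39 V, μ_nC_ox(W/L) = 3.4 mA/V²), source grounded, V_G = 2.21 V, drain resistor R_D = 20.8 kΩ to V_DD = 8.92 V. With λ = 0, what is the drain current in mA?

I_D = 0.421 mA

V_GS = V_G = 2.21 V, so V_ov = 2.21 − 1.39 = 0.82 V.
Assume saturation: I_D = ½ k_n V_ov² = 0.5 × 3.4 × 0.82² = 1.14 mA, giving V_DS = V_DD − I_D R_D = 8.92 − 1.14 × 20.8 = -14.9 V.
But -14.9 V < V_ov = 0.82 V, so the device is actually in triode.
In triode I_D = k_n[V_ov V_DS − ½ V_DS²] and I_D = (V_DD − V_DS)/R_D. Equating: 35.4 V_DS² − 58.99 V_DS + 8.92 = 0, giving V_DS = 0.168 V (the root below V_ov).
I_D = (8.92 − 0.168) / 20.8 = 0.421 mA.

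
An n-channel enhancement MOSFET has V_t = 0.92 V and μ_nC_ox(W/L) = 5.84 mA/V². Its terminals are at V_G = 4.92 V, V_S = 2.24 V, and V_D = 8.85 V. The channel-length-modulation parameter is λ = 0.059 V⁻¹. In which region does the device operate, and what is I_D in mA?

Saturation; I_D = 12.6 mA

V_GS = V_G − V_S = 4.92 − 2.24 = 2.68 V; V_DS = V_D − V_S = 8.85 − 2.24 = 6.61 V.
V_ov = V_GS − V_t = 2.68 − 0.92 = 1.76 V.
Since V_DS = 6.61 V ≥ V_ov = 1.76 V, the device is in saturation.
I_D = ½ k_n V_ov² (1 + λ V_DS) = 0.5 × 5.84 × 1.76² × (1 + 0.059 × 6.61) = 12.6 mA.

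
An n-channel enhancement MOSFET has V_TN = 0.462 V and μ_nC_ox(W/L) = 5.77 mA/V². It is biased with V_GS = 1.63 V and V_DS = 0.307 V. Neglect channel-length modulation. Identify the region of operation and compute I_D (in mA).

V_ov = V_GS − V_TN = 1.63 − 0.462 = 1.17 V.
Since V_DS = 0.307 V < V_ov = 1.17 V, the device is in the triode region.
I_D = k_n [V_ov · V_DS − ½ V_DS²] = 5.77 × [1.17 × 0.307 − 0.5 × 0.307²] = 1.8 mA.

Triode; I_D = 1.80 mA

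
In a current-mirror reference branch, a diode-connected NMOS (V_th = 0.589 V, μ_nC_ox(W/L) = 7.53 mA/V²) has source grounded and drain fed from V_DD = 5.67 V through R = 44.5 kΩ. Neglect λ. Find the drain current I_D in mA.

I_D = 0.110 mA

With gate tied to drain, V_GS = V_DS ≥ V_GS − V_th, so the device is in saturation.
KCL at the drain: ½ k_n (V_GS − V_th)² = (V_DD − V_GS)/R.
Let x = V_GS − 0.589. Then 168 x² + x − 5.081 = 0, giving x = 0.171 V (positive root), so V_GS = 0.76 V.
I_D = (V_DD − V_GS)/R = (5.67 − 0.76) / 44.5 = 0.11 mA.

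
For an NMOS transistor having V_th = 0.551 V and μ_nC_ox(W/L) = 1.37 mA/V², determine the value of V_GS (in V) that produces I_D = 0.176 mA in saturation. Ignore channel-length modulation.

In saturation I_D = ½ k_n (V_GS − V_th)², so V_GS − V_th = √(2 I_D / k_n) = √(2 × 0.176 / 1.37) = 0.507 V.
V_GS = 0.551 + 0.507 = 1.06 V.

V_GS = 1.06 V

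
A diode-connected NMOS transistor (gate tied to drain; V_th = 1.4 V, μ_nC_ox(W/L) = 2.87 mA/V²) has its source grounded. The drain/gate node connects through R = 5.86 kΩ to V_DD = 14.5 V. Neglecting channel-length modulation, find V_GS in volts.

With gate tied to drain, V_GS = V_DS ≥ V_GS − V_th, so the device is in saturation.
KCL at the drain: ½ k_n (V_GS − V_th)² = (V_DD − V_GS)/R.
Let x = V_GS − 1.4. Then 8.41 x² + x − 13.1 = 0, giving x = 1.19 V (positive root), so V_GS = 2.59 V.
I_D = (V_DD − V_GS)/R = (14.5 − 2.59) / 5.86 = 2.03 mA.

V_GS = 2.59 V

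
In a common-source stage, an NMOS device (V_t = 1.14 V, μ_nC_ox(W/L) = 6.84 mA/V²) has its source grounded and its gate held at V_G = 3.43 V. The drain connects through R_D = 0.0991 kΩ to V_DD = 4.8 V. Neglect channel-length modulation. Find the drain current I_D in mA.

I_D = 17.9 mA

V_GS = V_G = 3.43 V, so V_ov = 3.43 − 1.14 = 2.29 V.
Assume saturation: I_D = ½ k_n V_ov² = 0.5 × 6.84 × 2.29² = 17.9 mA, giving V_DS = V_DD − I_D R_D = 4.8 − 17.9 × 0.0991 = 3.02 V.
V_DS = 3.02 V ≥ V_ov = 2.29 V, confirming saturation.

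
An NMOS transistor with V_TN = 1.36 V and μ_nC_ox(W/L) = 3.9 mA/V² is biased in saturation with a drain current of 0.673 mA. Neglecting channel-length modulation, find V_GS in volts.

In saturation I_D = ½ k_n (V_GS − V_TN)², so V_GS − V_TN = √(2 I_D / k_n) = √(2 × 0.673 / 3.9) = 0.587 V.
V_GS = 1.36 + 0.587 = 1.95 V.

V_GS = 1.95 V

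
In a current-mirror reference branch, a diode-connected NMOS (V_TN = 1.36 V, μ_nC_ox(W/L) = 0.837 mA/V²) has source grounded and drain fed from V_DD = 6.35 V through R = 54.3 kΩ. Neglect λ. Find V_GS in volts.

With gate tied to drain, V_GS = V_DS ≥ V_GS − V_TN, so the device is in saturation.
KCL at the drain: ½ k_n (V_GS − V_TN)² = (V_DD − V_GS)/R.
Let x = V_GS − 1.36. Then 22.7 x² + x − 4.99 = 0, giving x = 0.447 V (positive root), so V_GS = 1.81 V.
I_D = (V_DD − V_GS)/R = (6.35 − 1.81) / 54.3 = 0.0837 mA.

V_GS = 1.81 V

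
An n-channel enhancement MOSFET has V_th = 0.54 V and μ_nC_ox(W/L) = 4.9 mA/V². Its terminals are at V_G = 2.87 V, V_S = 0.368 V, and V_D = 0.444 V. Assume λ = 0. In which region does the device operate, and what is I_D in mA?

Triode; I_D = 0.716 mA

V_GS = V_G − V_S = 2.87 − 0.368 = 2.5 V; V_DS = V_D − V_S = 0.444 − 0.368 = 0.076 V.
V_ov = V_GS − V_th = 2.5 − 0.54 = 1.96 V.
Since V_DS = 0.076 V < V_ov = 1.96 V, the device is in the triode region.
I_D = k_n [V_ov · V_DS − ½ V_DS²] = 4.9 × [1.96 × 0.076 − 0.5 × 0.076²] = 0.716 mA.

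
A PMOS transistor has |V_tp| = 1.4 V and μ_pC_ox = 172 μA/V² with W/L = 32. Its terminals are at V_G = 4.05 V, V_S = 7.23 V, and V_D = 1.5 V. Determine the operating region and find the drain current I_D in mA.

V_SG = V_S − V_G = 7.23 − 4.05 = 3.18 V; V_SD = V_S − V_D = 7.23 − 1.5 = 5.73 V.
k_p = μ_pC_ox · (W/L) = 5.504 mA/V².
V_ov = V_SG − |V_tp| = 3.18 − 1.4 = 1.78 V.
Since V_SD = 5.73 V ≥ V_ov = 1.78 V, the device is in saturation.
I_D = ½ k_p V_ov² = 0.5 × 5.504 × 1.78² = 8.72 mA.

Saturation; I_D = 8.72 mA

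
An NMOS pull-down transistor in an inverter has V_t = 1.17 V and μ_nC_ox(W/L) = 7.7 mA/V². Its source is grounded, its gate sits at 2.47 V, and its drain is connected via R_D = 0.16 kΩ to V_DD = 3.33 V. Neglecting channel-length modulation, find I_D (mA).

I_D = 6.51 mA

V_GS = V_G = 2.47 V, so V_ov = 2.47 − 1.17 = 1.3 V.
Assume saturation: I_D = ½ k_n V_ov² = 0.5 × 7.7 × 1.3² = 6.51 mA, giving V_DS = V_DD − I_D R_D = 3.33 − 6.51 × 0.16 = 2.29 V.
V_DS = 2.29 V ≥ V_ov = 1.3 V, confirming saturation.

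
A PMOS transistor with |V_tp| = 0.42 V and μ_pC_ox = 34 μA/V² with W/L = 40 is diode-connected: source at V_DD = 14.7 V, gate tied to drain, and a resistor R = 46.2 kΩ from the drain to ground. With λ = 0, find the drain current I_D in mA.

With gate tied to drain, V_SG = V_SD ≥ V_SG − |V_tp|, so the device is in saturation.
k_p = μ_pC_ox · (W/L) = 1.36 mA/V².
KCL at the drain: ½ k_p (V_SG − |V_tp|)² = (V_DD − V_SG)/R.
Let x = V_SG − 0.42. Then 31.4 x² + x − 14.28 = 0, giving x = 0.658 V (positive root), so V_SG = 1.08 V.
I_D = (V_DD − V_SG)/R = (14.7 − 1.08) / 46.2 = 0.295 mA.

I_D = 0.295 mA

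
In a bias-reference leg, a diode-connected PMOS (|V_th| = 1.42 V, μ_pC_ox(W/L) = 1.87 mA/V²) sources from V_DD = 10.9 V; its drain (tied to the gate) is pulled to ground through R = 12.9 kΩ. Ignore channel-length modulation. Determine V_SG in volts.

With gate tied to drain, V_SG = V_SD ≥ V_SG − |V_th|, so the device is in saturation.
KCL at the drain: ½ k_p (V_SG − |V_th|)² = (V_DD − V_SG)/R.
Let x = V_SG − 1.42. Then 12.1 x² + x − 9.48 = 0, giving x = 0.846 V (positive root), so V_SG = 2.27 V.
I_D = (V_DD − V_SG)/R = (10.9 − 2.27) / 12.9 = 0.669 mA.

V_SG = 2.27 V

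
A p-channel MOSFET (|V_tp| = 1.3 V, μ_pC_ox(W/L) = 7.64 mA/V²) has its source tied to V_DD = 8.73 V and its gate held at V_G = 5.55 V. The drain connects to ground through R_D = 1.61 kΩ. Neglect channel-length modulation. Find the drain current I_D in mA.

I_D = 5.17 mA

V_SG = V_DD − V_G = 8.73 − 5.55 = 3.18 V, so V_ov = 3.18 − 1.3 = 1.88 V.
Assume saturation: I_D = ½ k_p V_ov² = 0.5 × 7.64 × 1.88² = 13.5 mA, giving V_SD = V_DD − I_D R_D = 8.73 − 13.5 × 1.61 = -13 V.
But -13 V < V_ov = 1.88 V, so the device is actually in triode.
In triode I_D = k_p[V_ov V_SD − ½ V_SD²] and I_D = (V_DD − V_SD)/R_D. Equating: 6.15 V_SD² − 24.12 V_SD + 8.73 = 0, giving V_SD = 0.403 V (the root below V_ov).
I_D = (8.73 − 0.403) / 1.61 = 5.17 mA.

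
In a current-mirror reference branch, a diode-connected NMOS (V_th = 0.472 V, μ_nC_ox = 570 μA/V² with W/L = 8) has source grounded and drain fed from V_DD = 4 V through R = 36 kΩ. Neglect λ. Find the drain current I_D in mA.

With gate tied to drain, V_GS = V_DS ≥ V_GS − V_th, so the device is in saturation.
k_n = μ_nC_ox · (W/L) = 4.56 mA/V².
KCL at the drain: ½ k_n (V_GS − V_th)² = (V_DD − V_GS)/R.
Let x = V_GS − 0.472. Then 82.1 x² + x − 3.528 = 0, giving x = 0.201 V (positive root), so V_GS = 0.673 V.
I_D = (V_DD − V_GS)/R = (4 − 0.673) / 36 = 0.0924 mA.

I_D = 0.0924 mA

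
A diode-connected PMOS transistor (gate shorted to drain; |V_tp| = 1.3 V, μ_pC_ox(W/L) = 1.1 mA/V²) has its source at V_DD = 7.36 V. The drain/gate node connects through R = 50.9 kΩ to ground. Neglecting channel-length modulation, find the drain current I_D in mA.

With gate tied to drain, V_SG = V_SD ≥ V_SG − |V_tp|, so the device is in saturation.
KCL at the drain: ½ k_p (V_SG − |V_tp|)² = (V_DD − V_SG)/R.
Let x = V_SG − 1.3. Then 28 x² + x − 6.06 = 0, giving x = 0.448 V (positive root), so V_SG = 1.75 V.
I_D = (V_DD − V_SG)/R = (7.36 − 1.75) / 50.9 = 0.11 mA.

I_D = 0.110 mA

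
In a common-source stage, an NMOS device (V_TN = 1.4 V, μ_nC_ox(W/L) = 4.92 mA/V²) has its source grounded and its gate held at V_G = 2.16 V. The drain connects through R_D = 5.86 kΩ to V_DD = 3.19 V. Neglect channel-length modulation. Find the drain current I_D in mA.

V_GS = V_G = 2.16 V, so V_ov = 2.16 − 1.4 = 0.76 V.
Assume saturation: I_D = ½ k_n V_ov² = 0.5 × 4.92 × 0.76² = 1.42 mA, giving V_DS = V_DD − I_D R_D = 3.19 − 1.42 × 5.86 = -5.14 V.
But -5.14 V < V_ov = 0.76 V, so the device is actually in triode.
In triode I_D = k_n[V_ov V_DS − ½ V_DS²] and I_D = (V_DD − V_DS)/R_D. Equating: 14.4 V_DS² − 22.91 V_DS + 3.19 = 0, giving V_DS = 0.154 V (the root below V_ov).
I_D = (3.19 − 0.154) / 5.86 = 0.518 mA.

I_D = 0.518 mA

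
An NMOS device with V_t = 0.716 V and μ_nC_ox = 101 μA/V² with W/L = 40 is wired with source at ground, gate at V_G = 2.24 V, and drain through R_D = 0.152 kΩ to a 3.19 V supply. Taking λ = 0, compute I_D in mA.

V_GS = V_G = 2.24 V, so V_ov = 2.24 − 0.716 = 1.52 V.
k_n = μ_nC_ox · (W/L) = 4.04 mA/V².
Assume saturation: I_D = ½ k_n V_ov² = 0.5 × 4.04 × 1.52² = 4.69 mA, giving V_DS = V_DD − I_D R_D = 3.19 − 4.69 × 0.152 = 2.48 V.
V_DS = 2.48 V ≥ V_ov = 1.52 V, confirming saturation.

I_D = 4.69 mA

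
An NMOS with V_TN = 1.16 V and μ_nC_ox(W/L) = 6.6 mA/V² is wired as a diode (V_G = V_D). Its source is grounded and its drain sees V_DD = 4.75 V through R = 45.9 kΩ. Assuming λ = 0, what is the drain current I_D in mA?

With gate tied to drain, V_GS = V_DS ≥ V_GS − V_TN, so the device is in saturation.
KCL at the drain: ½ k_n (V_GS − V_TN)² = (V_DD − V_GS)/R.
Let x = V_GS − 1.16. Then 151 x² + x − 3.59 = 0, giving x = 0.151 V (positive root), so V_GS = 1.31 V.
I_D = (V_DD − V_GS)/R = (4.75 − 1.31) / 45.9 = 0.0749 mA.

I_D = 0.0749 mA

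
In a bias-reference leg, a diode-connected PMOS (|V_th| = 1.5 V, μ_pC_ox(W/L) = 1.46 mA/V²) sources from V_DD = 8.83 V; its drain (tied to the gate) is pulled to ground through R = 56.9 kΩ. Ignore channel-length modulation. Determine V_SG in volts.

With gate tied to drain, V_SG = V_SD ≥ V_SG − |V_th|, so the device is in saturation.
KCL at the drain: ½ k_p (V_SG − |V_th|)² = (V_DD − V_SG)/R.
Let x = V_SG − 1.5. Then 41.5 x² + x − 7.33 = 0, giving x = 0.408 V (positive root), so V_SG = 1.91 V.
I_D = (V_DD − V_SG)/R = (8.83 − 1.91) / 56.9 = 0.122 mA.

V_SG = 1.91 V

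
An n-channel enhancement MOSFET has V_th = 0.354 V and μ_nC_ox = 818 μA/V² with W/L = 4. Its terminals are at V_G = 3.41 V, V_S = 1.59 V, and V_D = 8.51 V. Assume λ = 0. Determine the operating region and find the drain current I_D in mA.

Saturation; I_D = 3.52 mA

V_GS = V_G − V_S = 3.41 − 1.59 = 1.82 V; V_DS = V_D − V_S = 8.51 − 1.59 = 6.92 V.
k_n = μ_nC_ox · (W/L) = 3.272 mA/V².
V_ov = V_GS − V_th = 1.82 − 0.354 = 1.47 V.
Since V_DS = 6.92 V ≥ V_ov = 1.47 V, the device is in saturation.
I_D = ½ k_n V_ov² = 0.5 × 3.272 × 1.47² = 3.52 mA.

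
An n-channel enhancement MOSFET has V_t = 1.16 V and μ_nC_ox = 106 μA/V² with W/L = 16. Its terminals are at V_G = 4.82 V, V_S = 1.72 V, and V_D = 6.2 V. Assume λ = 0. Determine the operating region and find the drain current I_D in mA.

V_GS = V_G − V_S = 4.82 − 1.72 = 3.1 V; V_DS = V_D − V_S = 6.2 − 1.72 = 4.48 V.
k_n = μ_nC_ox · (W/L) = 1.696 mA/V².
V_ov = V_GS − V_t = 3.1 − 1.16 = 1.94 V.
Since V_DS = 4.48 V ≥ V_ov = 1.94 V, the device is in saturation.
I_D = ½ k_n V_ov² = 0.5 × 1.696 × 1.94² = 3.19 mA.

Saturation; I_D = 3.19 mA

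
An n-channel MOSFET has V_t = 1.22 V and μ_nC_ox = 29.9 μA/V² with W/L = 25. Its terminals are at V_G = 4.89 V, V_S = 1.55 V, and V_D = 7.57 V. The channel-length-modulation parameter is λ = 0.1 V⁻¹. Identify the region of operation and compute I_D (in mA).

Saturation; I_D = 2.69 mA

V_GS = V_G − V_S = 4.89 − 1.55 = 3.34 V; V_DS = V_D − V_S = 7.57 − 1.55 = 6.02 V.
k_n = μ_nC_ox · (W/L) = 0.7475 mA/V².
V_ov = V_GS − V_t = 3.34 − 1.22 = 2.12 V.
Since V_DS = 6.02 V ≥ V_ov = 2.12 V, the device is in saturation.
I_D = ½ k_n V_ov² (1 + λ V_DS) = 0.5 × 0.7475 × 2.12² × (1 + 0.1 × 6.02) = 2.69 mA.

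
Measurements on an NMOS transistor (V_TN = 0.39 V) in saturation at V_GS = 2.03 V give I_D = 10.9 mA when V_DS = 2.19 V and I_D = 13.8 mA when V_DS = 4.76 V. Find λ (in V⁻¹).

With V_GS fixed, I_D ∝ (1 + λ V_DS) in saturation, so I_D2/I_D1 = (1 + λ V_DS2)/(1 + λ V_DS1).
13.8/10.9 = 1.266 = (1 + 4.76 λ)/(1 + 2.19 λ).
Solving: λ (I_D1 V_DS2 − I_D2 V_DS1) = I_D2 − I_D1, so λ = (13.8 − 10.9) / (10.9 × 4.76 − 13.8 × 2.19) = 2.9 / 21.7 = 0.134 V⁻¹.

λ = 0.134 V⁻¹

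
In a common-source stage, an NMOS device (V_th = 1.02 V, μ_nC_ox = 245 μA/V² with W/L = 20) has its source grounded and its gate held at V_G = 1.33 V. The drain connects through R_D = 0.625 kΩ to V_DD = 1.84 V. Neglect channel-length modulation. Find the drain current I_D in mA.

I_D = 0.235 mA

V_GS = V_G = 1.33 V, so V_ov = 1.33 − 1.02 = 0.31 V.
k_n = μ_nC_ox · (W/L) = 4.9 mA/V².
Assume saturation: I_D = ½ k_n V_ov² = 0.5 × 4.9 × 0.31² = 0.235 mA, giving V_DS = V_DD − I_D R_D = 1.84 − 0.235 × 0.625 = 1.69 V.
V_DS = 1.69 V ≥ V_ov = 0.31 V, confirming saturation.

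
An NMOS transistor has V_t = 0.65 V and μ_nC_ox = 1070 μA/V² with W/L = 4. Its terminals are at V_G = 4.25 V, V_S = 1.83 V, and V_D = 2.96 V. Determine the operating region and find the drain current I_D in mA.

Triode; I_D = 5.83 mA

V_GS = V_G − V_S = 4.25 − 1.83 = 2.42 V; V_DS = V_D − V_S = 2.96 − 1.83 = 1.13 V.
k_n = μ_nC_ox · (W/L) = 4.28 mA/V².
V_ov = V_GS − V_t = 2.42 − 0.65 = 1.77 V.
Since V_DS = 1.13 V < V_ov = 1.77 V, the device is in the triode region.
I_D = k_n [V_ov · V_DS − ½ V_DS²] = 4.28 × [1.77 × 1.13 − 0.5 × 1.13²] = 5.83 mA.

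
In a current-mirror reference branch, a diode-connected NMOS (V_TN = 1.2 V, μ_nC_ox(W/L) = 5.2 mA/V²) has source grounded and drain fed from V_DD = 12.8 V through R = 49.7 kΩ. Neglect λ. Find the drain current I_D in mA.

I_D = 0.227 mA

With gate tied to drain, V_GS = V_DS ≥ V_GS − V_TN, so the device is in saturation.
KCL at the drain: ½ k_n (V_GS − V_TN)² = (V_DD − V_GS)/R.
Let x = V_GS − 1.2. Then 129 x² + x − 11.6 = 0, giving x = 0.296 V (positive root), so V_GS = 1.5 V.
I_D = (V_DD − V_GS)/R = (12.8 − 1.5) / 49.7 = 0.227 mA.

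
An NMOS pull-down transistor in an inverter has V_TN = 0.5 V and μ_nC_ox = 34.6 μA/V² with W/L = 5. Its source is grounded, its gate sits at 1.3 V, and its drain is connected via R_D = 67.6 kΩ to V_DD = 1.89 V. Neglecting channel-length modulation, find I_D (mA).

V_GS = V_G = 1.3 V, so V_ov = 1.3 − 0.5 = 0.8 V.
k_n = μ_nC_ox · (W/L) = 0.173 mA/V².
Assume saturation: I_D = ½ k_n V_ov² = 0.5 × 0.173 × 0.8² = 0.0554 mA, giving V_DS = V_DD − I_D R_D = 1.89 − 0.0554 × 67.6 = -1.85 V.
But -1.85 V < V_ov = 0.8 V, so the device is actually in triode.
In triode I_D = k_n[V_ov V_DS − ½ V_DS²] and I_D = (V_DD − V_DS)/R_D. Equating: 5.85 V_DS² − 10.36 V_DS + 1.89 = 0, giving V_DS = 0.207 V (the root below V_ov).
I_D = (1.89 − 0.207) / 67.6 = 0.0249 mA.

I_D = 0.0249 mA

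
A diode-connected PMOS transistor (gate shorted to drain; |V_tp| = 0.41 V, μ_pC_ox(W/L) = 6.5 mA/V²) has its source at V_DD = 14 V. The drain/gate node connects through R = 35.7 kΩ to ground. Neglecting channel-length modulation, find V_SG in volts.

V_SG = 0.748 V

With gate tied to drain, V_SG = V_SD ≥ V_SG − |V_tp|, so the device is in saturation.
KCL at the drain: ½ k_p (V_SG − |V_tp|)² = (V_DD − V_SG)/R.
Let x = V_SG − 0.41. Then 116 x² + x − 13.59 = 0, giving x = 0.338 V (positive root), so V_SG = 0.748 V.
I_D = (V_DD − V_SG)/R = (14 − 0.748) / 35.7 = 0.371 mA.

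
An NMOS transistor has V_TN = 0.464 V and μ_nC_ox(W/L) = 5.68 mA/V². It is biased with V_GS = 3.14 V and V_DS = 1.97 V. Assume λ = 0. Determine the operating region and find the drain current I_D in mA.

V_ov = V_GS − V_TN = 3.14 − 0.464 = 2.68 V.
Since V_DS = 1.97 V < V_ov = 2.68 V, the device is in the triode region.
I_D = k_n [V_ov · V_DS − ½ V_DS²] = 5.68 × [2.68 × 1.97 − 0.5 × 1.97²] = 18.9 mA.

Triode; I_D = 18.9 mA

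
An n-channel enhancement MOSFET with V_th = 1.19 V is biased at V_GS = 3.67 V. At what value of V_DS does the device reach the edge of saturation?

V_DS,sat = 2.48 V

The boundary between triode and saturation is V_DS = V_GS − V_th = V_ov.
V_ov = 3.67 − 1.19 = 2.48 V.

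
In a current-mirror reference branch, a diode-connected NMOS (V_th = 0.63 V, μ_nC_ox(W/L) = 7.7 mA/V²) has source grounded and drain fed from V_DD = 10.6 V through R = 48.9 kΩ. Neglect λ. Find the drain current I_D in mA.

I_D = 0.199 mA

With gate tied to drain, V_GS = V_DS ≥ V_GS − V_th, so the device is in saturation.
KCL at the drain: ½ k_n (V_GS − V_th)² = (V_DD − V_GS)/R.
Let x = V_GS − 0.63. Then 188 x² + x − 9.97 = 0, giving x = 0.227 V (positive root), so V_GS = 0.857 V.
I_D = (V_DD − V_GS)/R = (10.6 − 0.857) / 48.9 = 0.199 mA.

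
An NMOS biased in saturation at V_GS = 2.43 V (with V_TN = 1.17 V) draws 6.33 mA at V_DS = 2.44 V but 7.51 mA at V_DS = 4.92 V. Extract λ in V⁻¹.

With V_GS fixed, I_D ∝ (1 + λ V_DS) in saturation, so I_D2/I_D1 = (1 + λ V_DS2)/(1 + λ V_DS1).
7.51/6.33 = 1.186 = (1 + 4.92 λ)/(1 + 2.44 λ).
Solving: λ (I_D1 V_DS2 − I_D2 V_DS1) = I_D2 − I_D1, so λ = (7.51 − 6.33) / (6.33 × 4.92 − 7.51 × 2.44) = 1.18 / 12.8 = 0.092 V⁻¹.

λ = 0.0920 V⁻¹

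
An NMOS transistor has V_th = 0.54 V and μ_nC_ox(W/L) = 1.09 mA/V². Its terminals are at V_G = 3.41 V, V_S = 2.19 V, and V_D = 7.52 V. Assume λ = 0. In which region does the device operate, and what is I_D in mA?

V_GS = V_G − V_S = 3.41 − 2.19 = 1.22 V; V_DS = V_D − V_S = 7.52 − 2.19 = 5.33 V.
V_ov = V_GS − V_th = 1.22 − 0.54 = 0.68 V.
Since V_DS = 5.33 V ≥ V_ov = 0.68 V, the device is in saturation.
I_D = ½ k_n V_ov² = 0.5 × 1.09 × 0.68² = 0.252 mA.

Saturation; I_D = 0.252 mA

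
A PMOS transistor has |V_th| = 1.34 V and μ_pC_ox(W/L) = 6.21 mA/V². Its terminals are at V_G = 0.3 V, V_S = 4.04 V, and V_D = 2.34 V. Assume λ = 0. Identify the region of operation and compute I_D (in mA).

V_SG = V_S − V_G = 4.04 − 0.3 = 3.74 V; V_SD = V_S − V_D = 4.04 − 2.34 = 1.7 V.
V_ov = V_SG − |V_th| = 3.74 − 1.34 = 2.4 V.
Since V_SD = 1.7 V < V_ov = 2.4 V, the device is in the triode region.
I_D = k_p [V_ov · V_SD − ½ V_SD²] = 6.21 × [2.4 × 1.7 − 0.5 × 1.7²] = 16.4 mA.

Triode; I_D = 16.4 mA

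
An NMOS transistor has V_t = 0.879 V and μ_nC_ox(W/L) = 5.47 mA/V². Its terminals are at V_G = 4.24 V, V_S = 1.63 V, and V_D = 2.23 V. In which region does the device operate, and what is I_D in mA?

Triode; I_D = 4.70 mA

V_GS = V_G − V_S = 4.24 − 1.63 = 2.61 V; V_DS = V_D − V_S = 2.23 − 1.63 = 0.6 V.
V_ov = V_GS − V_t = 2.61 − 0.879 = 1.73 V.
Since V_DS = 0.6 V < V_ov = 1.73 V, the device is in the triode region.
I_D = k_n [V_ov · V_DS − ½ V_DS²] = 5.47 × [1.73 × 0.6 − 0.5 × 0.6²] = 4.7 mA.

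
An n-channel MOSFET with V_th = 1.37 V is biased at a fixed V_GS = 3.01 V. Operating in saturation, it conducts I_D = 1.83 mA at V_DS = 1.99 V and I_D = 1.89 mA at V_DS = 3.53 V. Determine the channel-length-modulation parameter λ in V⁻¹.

λ = 0.0222 V⁻¹

With V_GS fixed, I_D ∝ (1 + λ V_DS) in saturation, so I_D2/I_D1 = (1 + λ V_DS2)/(1 + λ V_DS1).
1.89/1.83 = 1.033 = (1 + 3.53 λ)/(1 + 1.99 λ).
Solving: λ (I_D1 V_DS2 − I_D2 V_DS1) = I_D2 − I_D1, so λ = (1.89 − 1.83) / (1.83 × 3.53 − 1.89 × 1.99) = 0.06 / 2.7 = 0.0222 V⁻¹.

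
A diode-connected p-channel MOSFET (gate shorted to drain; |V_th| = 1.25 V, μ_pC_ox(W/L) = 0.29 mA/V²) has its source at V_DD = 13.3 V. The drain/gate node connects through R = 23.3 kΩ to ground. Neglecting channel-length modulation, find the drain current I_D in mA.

With gate tied to drain, V_SG = V_SD ≥ V_SG − |V_th|, so the device is in saturation.
KCL at the drain: ½ k_p (V_SG − |V_th|)² = (V_DD − V_SG)/R.
Let x = V_SG − 1.25. Then 3.38 x² + x − 12.05 = 0, giving x = 1.75 V (positive root), so V_SG = 3 V.
I_D = (V_DD − V_SG)/R = (13.3 − 3) / 23.3 = 0.442 mA.

I_D = 0.442 mA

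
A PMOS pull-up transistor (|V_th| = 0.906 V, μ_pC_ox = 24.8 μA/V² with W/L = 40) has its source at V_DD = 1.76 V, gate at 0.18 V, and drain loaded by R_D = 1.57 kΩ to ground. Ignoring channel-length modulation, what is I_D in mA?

V_SG = V_DD − V_G = 1.76 − 0.18 = 1.58 V, so V_ov = 1.58 − 0.906 = 0.674 V.
k_p = μ_pC_ox · (W/L) = 0.992 mA/V².
Assume saturation: I_D = ½ k_p V_ov² = 0.5 × 0.992 × 0.674² = 0.225 mA, giving V_SD = V_DD − I_D R_D = 1.76 − 0.225 × 1.57 = 1.41 V.
V_SD = 1.41 V ≥ V_ov = 0.674 V, confirming saturation.

I_D = 0.225 mA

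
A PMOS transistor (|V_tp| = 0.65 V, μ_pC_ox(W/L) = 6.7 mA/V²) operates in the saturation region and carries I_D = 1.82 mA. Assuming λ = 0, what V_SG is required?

V_SG = 1.39 V

In saturation I_D = ½ k_p (V_SG − |V_tp|)², so V_SG − |V_tp| = √(2 I_D / k_p) = √(2 × 1.82 / 6.7) = 0.737 V.
V_SG = 0.65 + 0.737 = 1.39 V.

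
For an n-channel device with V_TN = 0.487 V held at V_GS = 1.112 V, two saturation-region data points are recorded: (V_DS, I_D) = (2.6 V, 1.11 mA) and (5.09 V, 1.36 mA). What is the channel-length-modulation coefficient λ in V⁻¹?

With V_GS fixed, I_D ∝ (1 + λ V_DS) in saturation, so I_D2/I_D1 = (1 + λ V_DS2)/(1 + λ V_DS1).
1.36/1.11 = 1.225 = (1 + 5.09 λ)/(1 + 2.6 λ).
Solving: λ (I_D1 V_DS2 − I_D2 V_DS1) = I_D2 − I_D1, so λ = (1.36 − 1.11) / (1.11 × 5.09 − 1.36 × 2.6) = 0.25 / 2.11 = 0.118 V⁻¹.

λ = 0.118 V⁻¹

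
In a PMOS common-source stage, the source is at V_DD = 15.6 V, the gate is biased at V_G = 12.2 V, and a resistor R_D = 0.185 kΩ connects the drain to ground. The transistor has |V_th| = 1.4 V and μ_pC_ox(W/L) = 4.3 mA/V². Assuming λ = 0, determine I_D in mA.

V_SG = V_DD − V_G = 15.6 − 12.2 = 3.4 V, so V_ov = 3.4 − 1.4 = 2 V.
Assume saturation: I_D = ½ k_p V_ov² = 0.5 × 4.3 × 2² = 8.6 mA, giving V_SD = V_DD − I_D R_D = 15.6 − 8.6 × 0.185 = 14 V.
V_SD = 14 V ≥ V_ov = 2 V, confirming saturation.

I_D = 8.60 mA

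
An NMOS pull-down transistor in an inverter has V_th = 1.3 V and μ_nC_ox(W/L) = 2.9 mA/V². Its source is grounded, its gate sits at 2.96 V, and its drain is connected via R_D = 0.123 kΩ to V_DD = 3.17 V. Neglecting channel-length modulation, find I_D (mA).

I_D = 4.00 mA

V_GS = V_G = 2.96 V, so V_ov = 2.96 − 1.3 = 1.66 V.
Assume saturation: I_D = ½ k_n V_ov² = 0.5 × 2.9 × 1.66² = 4 mA, giving V_DS = V_DD − I_D R_D = 3.17 − 4 × 0.123 = 2.68 V.
V_DS = 2.68 V ≥ V_ov = 1.66 V, confirming saturation.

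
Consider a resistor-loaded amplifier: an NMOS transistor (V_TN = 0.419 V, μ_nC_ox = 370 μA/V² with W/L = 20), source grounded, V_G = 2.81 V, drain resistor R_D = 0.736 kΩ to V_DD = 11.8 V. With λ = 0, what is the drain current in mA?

V_GS = V_G = 2.81 V, so V_ov = 2.81 − 0.419 = 2.39 V.
k_n = μ_nC_ox · (W/L) = 7.4 mA/V².
Assume saturation: I_D = ½ k_n V_ov² = 0.5 × 7.4 × 2.39² = 21.2 mA, giving V_DS = V_DD − I_D R_D = 11.8 − 21.2 × 0.736 = -3.77 V.
But -3.77 V < V_ov = 2.39 V, so the device is actually in triode.
In triode I_D = k_n[V_ov V_DS − ½ V_DS²] and I_D = (V_DD − V_DS)/R_D. Equating: 2.72 V_DS² − 14.02 V_DS + 11.8 = 0, giving V_DS = 1.06 V (the root below V_ov).
I_D = (11.8 − 1.06) / 0.736 = 14.6 mA.

I_D = 14.6 mA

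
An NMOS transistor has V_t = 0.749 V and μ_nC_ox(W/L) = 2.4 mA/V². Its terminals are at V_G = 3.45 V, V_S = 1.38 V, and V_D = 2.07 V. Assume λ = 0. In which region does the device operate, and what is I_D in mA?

Triode; I_D = 1.62 mA

V_GS = V_G − V_S = 3.45 − 1.38 = 2.07 V; V_DS = V_D − V_S = 2.07 − 1.38 = 0.69 V.
V_ov = V_GS − V_t = 2.07 − 0.749 = 1.32 V.
Since V_DS = 0.69 V < V_ov = 1.32 V, the device is in the triode region.
I_D = k_n [V_ov · V_DS − ½ V_DS²] = 2.4 × [1.32 × 0.69 − 0.5 × 0.69²] = 1.62 mA.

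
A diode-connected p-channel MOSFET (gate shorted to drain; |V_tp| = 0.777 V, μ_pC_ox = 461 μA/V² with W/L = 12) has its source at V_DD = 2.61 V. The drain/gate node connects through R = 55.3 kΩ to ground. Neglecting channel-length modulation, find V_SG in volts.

V_SG = 0.883 V

With gate tied to drain, V_SG = V_SD ≥ V_SG − |V_tp|, so the device is in saturation.
k_p = μ_pC_ox · (W/L) = 5.532 mA/V².
KCL at the drain: ½ k_p (V_SG − |V_tp|)² = (V_DD − V_SG)/R.
Let x = V_SG − 0.777. Then 153 x² + x − 1.833 = 0, giving x = 0.106 V (positive root), so V_SG = 0.883 V.
I_D = (V_DD − V_SG)/R = (2.61 − 0.883) / 55.3 = 0.0312 mA.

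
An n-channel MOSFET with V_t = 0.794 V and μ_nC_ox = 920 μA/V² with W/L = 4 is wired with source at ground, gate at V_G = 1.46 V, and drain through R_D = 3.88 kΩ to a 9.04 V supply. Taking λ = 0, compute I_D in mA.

V_GS = V_G = 1.46 V, so V_ov = 1.46 − 0.794 = 0.666 V.
k_n = μ_nC_ox · (W/L) = 3.68 mA/V².
Assume saturation: I_D = ½ k_n V_ov² = 0.5 × 3.68 × 0.666² = 0.816 mA, giving V_DS = V_DD − I_D R_D = 9.04 − 0.816 × 3.88 = 5.87 V.
V_DS = 5.87 V ≥ V_ov = 0.666 V, confirming saturation.

I_D = 0.816 mA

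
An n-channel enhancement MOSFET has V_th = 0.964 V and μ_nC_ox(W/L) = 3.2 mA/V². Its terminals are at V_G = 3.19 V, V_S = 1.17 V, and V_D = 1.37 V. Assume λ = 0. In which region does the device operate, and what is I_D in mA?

Triode; I_D = 0.612 mA

V_GS = V_G − V_S = 3.19 − 1.17 = 2.02 V; V_DS = V_D − V_S = 1.37 − 1.17 = 0.2 V.
V_ov = V_GS − V_th = 2.02 − 0.964 = 1.06 V.
Since V_DS = 0.2 V < V_ov = 1.06 V, the device is in the triode region.
I_D = k_n [V_ov · V_DS − ½ V_DS²] = 3.2 × [1.06 × 0.2 − 0.5 × 0.2²] = 0.612 mA.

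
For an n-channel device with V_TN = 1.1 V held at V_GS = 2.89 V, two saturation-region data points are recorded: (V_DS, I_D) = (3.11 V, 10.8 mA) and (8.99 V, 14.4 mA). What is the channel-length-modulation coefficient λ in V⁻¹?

λ = 0.0688 V⁻¹

With V_GS fixed, I_D ∝ (1 + λ V_DS) in saturation, so I_D2/I_D1 = (1 + λ V_DS2)/(1 + λ V_DS1).
14.4/10.8 = 1.333 = (1 + 8.99 λ)/(1 + 3.11 λ).
Solving: λ (I_D1 V_DS2 − I_D2 V_DS1) = I_D2 − I_D1, so λ = (14.4 − 10.8) / (10.8 × 8.99 − 14.4 × 3.11) = 3.6 / 52.3 = 0.0688 V⁻¹.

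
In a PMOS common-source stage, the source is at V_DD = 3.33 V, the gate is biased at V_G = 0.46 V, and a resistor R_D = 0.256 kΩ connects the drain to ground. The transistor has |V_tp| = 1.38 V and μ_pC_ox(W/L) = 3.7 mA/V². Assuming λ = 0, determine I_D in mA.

I_D = 4.11 mA

V_SG = V_DD − V_G = 3.33 − 0.46 = 2.87 V, so V_ov = 2.87 − 1.38 = 1.49 V.
Assume saturation: I_D = ½ k_p V_ov² = 0.5 × 3.7 × 1.49² = 4.11 mA, giving V_SD = V_DD − I_D R_D = 3.33 − 4.11 × 0.256 = 2.28 V.
V_SD = 2.28 V ≥ V_ov = 1.49 V, confirming saturation.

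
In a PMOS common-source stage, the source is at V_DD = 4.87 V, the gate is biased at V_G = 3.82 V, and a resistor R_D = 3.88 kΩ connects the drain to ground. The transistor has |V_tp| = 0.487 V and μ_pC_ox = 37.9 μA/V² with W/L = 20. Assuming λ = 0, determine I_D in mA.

V_SG = V_DD − V_G = 4.87 − 3.82 = 1.05 V, so V_ov = 1.05 − 0.487 = 0.563 V.
k_p = μ_pC_ox · (W/L) = 0.758 mA/V².
Assume saturation: I_D = ½ k_p V_ov² = 0.5 × 0.758 × 0.563² = 0.12 mA, giving V_SD = V_DD − I_D R_D = 4.87 − 0.12 × 3.88 = 4.4 V.
V_SD = 4.4 V ≥ V_ov = 0.563 V, confirming saturation.

I_D = 0.120 mA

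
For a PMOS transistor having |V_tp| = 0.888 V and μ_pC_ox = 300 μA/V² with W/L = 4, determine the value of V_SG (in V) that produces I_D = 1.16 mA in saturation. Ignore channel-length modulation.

k_p = μ_pC_ox · (W/L) = 1.2 mA/V².
In saturation I_D = ½ k_p (V_SG − |V_tp|)², so V_SG − |V_tp| = √(2 I_D / k_p) = √(2 × 1.16 / 1.2) = 1.39 V.
V_SG = 0.888 + 1.39 = 2.28 V.

V_SG = 2.28 V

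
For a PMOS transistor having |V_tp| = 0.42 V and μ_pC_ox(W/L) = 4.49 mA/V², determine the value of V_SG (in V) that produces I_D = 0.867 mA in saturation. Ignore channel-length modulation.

In saturation I_D = ½ k_p (V_SG − |V_tp|)², so V_SG − |V_tp| = √(2 I_D / k_p) = √(2 × 0.867 / 4.49) = 0.621 V.
V_SG = 0.42 + 0.621 = 1.04 V.

V_SG = 1.04 V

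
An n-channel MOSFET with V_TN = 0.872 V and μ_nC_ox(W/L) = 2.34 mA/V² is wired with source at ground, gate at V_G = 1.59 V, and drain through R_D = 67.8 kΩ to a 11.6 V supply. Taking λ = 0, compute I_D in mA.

I_D = 0.169 mA

V_GS = V_G = 1.59 V, so V_ov = 1.59 − 0.872 = 0.718 V.
Assume saturation: I_D = ½ k_n V_ov² = 0.5 × 2.34 × 0.718² = 0.603 mA, giving V_DS = V_DD − I_D R_D = 11.6 − 0.603 × 67.8 = -29.3 V.
But -29.3 V < V_ov = 0.718 V, so the device is actually in triode.
In triode I_D = k_n[V_ov V_DS − ½ V_DS²] and I_D = (V_DD − V_DS)/R_D. Equating: 79.3 V_DS² − 114.9 V_DS + 11.6 = 0, giving V_DS = 0.109 V (the root below V_ov).
I_D = (11.6 − 0.109) / 67.8 = 0.169 mA.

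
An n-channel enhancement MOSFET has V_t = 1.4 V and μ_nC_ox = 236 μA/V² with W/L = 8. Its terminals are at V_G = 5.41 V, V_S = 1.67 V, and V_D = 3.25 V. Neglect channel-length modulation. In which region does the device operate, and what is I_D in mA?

Triode; I_D = 4.62 mA

V_GS = V_G − V_S = 5.41 − 1.67 = 3.74 V; V_DS = V_D − V_S = 3.25 − 1.67 = 1.58 V.
k_n = μ_nC_ox · (W/L) = 1.888 mA/V².
V_ov = V_GS − V_t = 3.74 − 1.4 = 2.34 V.
Since V_DS = 1.58 V < V_ov = 2.34 V, the device is in the triode region.
I_D = k_n [V_ov · V_DS − ½ V_DS²] = 1.888 × [2.34 × 1.58 − 0.5 × 1.58²] = 4.62 mA.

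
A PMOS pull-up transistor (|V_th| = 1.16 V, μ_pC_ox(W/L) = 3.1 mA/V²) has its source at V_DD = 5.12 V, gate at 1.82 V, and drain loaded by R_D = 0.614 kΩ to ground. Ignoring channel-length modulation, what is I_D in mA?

I_D = 6.14 mA

V_SG = V_DD − V_G = 5.12 − 1.82 = 3.3 V, so V_ov = 3.3 − 1.16 = 2.14 V.
Assume saturation: I_D = ½ k_p V_ov² = 0.5 × 3.1 × 2.14² = 7.1 mA, giving V_SD = V_DD − I_D R_D = 5.12 − 7.1 × 0.614 = 0.762 V.
But 0.762 V < V_ov = 2.14 V, so the device is actually in triode.
In triode I_D = k_p[V_ov V_SD − ½ V_SD²] and I_D = (V_DD − V_SD)/R_D. Equating: 0.952 V_SD² − 5.073 V_SD + 5.12 = 0, giving V_SD = 1.35 V (the root below V_ov).
I_D = (5.12 − 1.35) / 0.614 = 6.14 mA.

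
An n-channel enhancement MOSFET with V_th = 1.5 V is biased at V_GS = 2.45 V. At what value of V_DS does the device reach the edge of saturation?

The boundary between triode and saturation is V_DS = V_GS − V_th = V_ov.
V_ov = 2.45 − 1.5 = 0.95 V.

V_DS,sat = 0.950 V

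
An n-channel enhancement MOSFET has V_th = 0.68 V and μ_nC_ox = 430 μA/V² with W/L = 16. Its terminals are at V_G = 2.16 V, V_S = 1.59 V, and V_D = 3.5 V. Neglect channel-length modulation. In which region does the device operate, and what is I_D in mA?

V_GS = V_G − V_S = 2.16 − 1.59 = 0.57 V; V_DS = V_D − V_S = 3.5 − 1.59 = 1.91 V.
V_GS = 0.57 V < V_th = 0.68 V, so the transistor is in cutoff.

Cutoff; I_D = 0 mA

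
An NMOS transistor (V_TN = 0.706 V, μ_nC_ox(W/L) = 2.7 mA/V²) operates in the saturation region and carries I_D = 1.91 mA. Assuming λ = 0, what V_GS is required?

V_GS = 1.90 V

In saturation I_D = ½ k_n (V_GS − V_TN)², so V_GS − V_TN = √(2 I_D / k_n) = √(2 × 1.91 / 2.7) = 1.19 V.
V_GS = 0.706 + 1.19 = 1.9 V.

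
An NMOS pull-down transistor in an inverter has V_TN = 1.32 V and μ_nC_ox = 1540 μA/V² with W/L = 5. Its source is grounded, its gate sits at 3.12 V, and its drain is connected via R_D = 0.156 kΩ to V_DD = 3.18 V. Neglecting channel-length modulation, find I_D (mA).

I_D = 11.7 mA

V_GS = V_G = 3.12 V, so V_ov = 3.12 − 1.32 = 1.8 V.
k_n = μ_nC_ox · (W/L) = 7.7 mA/V².
Assume saturation: I_D = ½ k_n V_ov² = 0.5 × 7.7 × 1.8² = 12.5 mA, giving V_DS = V_DD − I_D R_D = 3.18 − 12.5 × 0.156 = 1.23 V.
But 1.23 V < V_ov = 1.8 V, so the device is actually in triode.
In triode I_D = k_n[V_ov V_DS − ½ V_DS²] and I_D = (V_DD − V_DS)/R_D. Equating: 0.601 V_DS² − 3.162 V_DS + 3.18 = 0, giving V_DS = 1.35 V (the root below V_ov).
I_D = (3.18 − 1.35) / 0.156 = 11.7 mA.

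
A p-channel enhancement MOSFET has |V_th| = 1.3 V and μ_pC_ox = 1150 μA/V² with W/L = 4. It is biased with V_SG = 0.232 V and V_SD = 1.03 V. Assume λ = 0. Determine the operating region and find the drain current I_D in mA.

Cutoff; I_D = 0 mA

V_SG = 0.232 V < |V_th| = 1.3 V, so the transistor is in cutoff.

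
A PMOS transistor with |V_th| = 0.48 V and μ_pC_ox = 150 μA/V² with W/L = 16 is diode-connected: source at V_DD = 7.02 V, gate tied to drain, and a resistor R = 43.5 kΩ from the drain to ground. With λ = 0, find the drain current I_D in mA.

With gate tied to drain, V_SG = V_SD ≥ V_SG − |V_th|, so the device is in saturation.
k_p = μ_pC_ox · (W/L) = 2.4 mA/V².
KCL at the drain: ½ k_p (V_SG − |V_th|)² = (V_DD − V_SG)/R.
Let x = V_SG − 0.48. Then 52.2 x² + x − 6.54 = 0, giving x = 0.345 V (positive root), so V_SG = 0.825 V.
I_D = (V_DD − V_SG)/R = (7.02 − 0.825) / 43.5 = 0.142 mA.

I_D = 0.142 mA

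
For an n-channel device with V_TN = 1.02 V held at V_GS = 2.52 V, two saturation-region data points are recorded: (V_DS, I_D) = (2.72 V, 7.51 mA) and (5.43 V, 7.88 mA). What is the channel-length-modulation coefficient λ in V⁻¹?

λ = 0.0191 V⁻¹

With V_GS fixed, I_D ∝ (1 + λ V_DS) in saturation, so I_D2/I_D1 = (1 + λ V_DS2)/(1 + λ V_DS1).
7.88/7.51 = 1.049 = (1 + 5.43 λ)/(1 + 2.72 λ).
Solving: λ (I_D1 V_DS2 − I_D2 V_DS1) = I_D2 − I_D1, so λ = (7.88 − 7.51) / (7.51 × 5.43 − 7.88 × 2.72) = 0.37 / 19.3 = 0.0191 V⁻¹.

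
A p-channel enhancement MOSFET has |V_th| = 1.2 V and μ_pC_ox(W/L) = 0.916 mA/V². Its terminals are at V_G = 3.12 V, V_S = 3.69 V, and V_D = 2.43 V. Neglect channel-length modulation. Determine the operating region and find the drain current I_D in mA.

V_SG = V_S − V_G = 3.69 − 3.12 = 0.57 V; V_SD = V_S − V_D = 3.69 − 2.43 = 1.26 V.
V_SG = 0.57 V < |V_th| = 1.2 V, so the transistor is in cutoff.

Cutoff; I_D = 0 mA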